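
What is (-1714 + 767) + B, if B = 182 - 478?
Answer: -1243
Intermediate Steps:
B = -296
(-1714 + 767) + B = (-1714 + 767) - 296 = -947 - 296 = -1243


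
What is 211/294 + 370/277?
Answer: 167227/81438 ≈ 2.0534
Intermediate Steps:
211/294 + 370/277 = 167227/81438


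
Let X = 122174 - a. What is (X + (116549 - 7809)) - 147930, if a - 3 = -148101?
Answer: 231082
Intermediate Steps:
a = -148098 (a = 3 - 148101 = -148098)
X = 270272 (X = 122174 - 1*(-148098) = 122174 + 148098 = 270272)
(X + (116549 - 7809)) - 147930 = (270272 + (116549 - 7809)) - 147930 = (270272 + 108740) - 147930 = 379012 - 147930 = 231082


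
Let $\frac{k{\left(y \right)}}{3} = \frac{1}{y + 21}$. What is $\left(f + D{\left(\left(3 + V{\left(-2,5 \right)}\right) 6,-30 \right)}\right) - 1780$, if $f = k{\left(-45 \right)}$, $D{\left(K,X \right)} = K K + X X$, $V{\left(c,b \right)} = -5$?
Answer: $- \frac{5889}{8} \approx -736.13$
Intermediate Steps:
$k{\left(y \right)} = \frac{3}{21 + y}$ ($k{\left(y \right)} = \frac{3}{y + 21} = \frac{3}{21 + y}$)
$D{\left(K,X \right)} = K^{2} + X^{2}$
$f = - \frac{1}{8}$ ($f = \frac{3}{21 - 45} = \frac{3}{-24} = 3 \left(- \frac{1}{24}\right) = - \frac{1}{8} \approx -0.125$)
$\left(f + D{\left(\left(3 + V{\left(-2,5 \right)}\right) 6,-30 \right)}\right) - 1780 = \left(- \frac{1}{8} + \left(\left(\left(3 - 5\right) 6\right)^{2} + \left(-30\right)^{2}\right)\right) - 1780 = \left(- \frac{1}{8} + \left(\left(\left(-2\right) 6\right)^{2} + 900\right)\right) - 1780 = \left(- \frac{1}{8} + \left(\left(-12\right)^{2} + 900\right)\right) - 1780 = \left(- \frac{1}{8} + \left(144 + 900\right)\right) - 1780 = \left(- \frac{1}{8} + 1044\right) - 1780 = \frac{8351}{8} - 1780 = - \frac{5889}{8}$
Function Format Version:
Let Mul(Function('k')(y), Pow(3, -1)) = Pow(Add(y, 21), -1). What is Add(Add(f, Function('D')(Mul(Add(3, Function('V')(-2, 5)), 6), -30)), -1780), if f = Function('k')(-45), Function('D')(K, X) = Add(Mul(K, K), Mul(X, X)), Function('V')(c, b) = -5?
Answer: Rational(-5889, 8) ≈ -736.13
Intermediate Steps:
Function('k')(y) = Mul(3, Pow(Add(21, y), -1)) (Function('k')(y) = Mul(3, Pow(Add(y, 21), -1)) = Mul(3, Pow(Add(21, y), -1)))
Function('D')(K, X) = Add(Pow(K, 2), Pow(X, 2))
f = Rational(-1, 8) (f = Mul(3, Pow(Add(21, -45), -1)) = Mul(3, Pow(-24, -1)) = Mul(3, Rational(-1, 24)) = Rational(-1, 8) ≈ -0.12500)
Add(Add(f, Function('D')(Mul(Add(3, Function('V')(-2, 5)), 6), -30)), -1780) = Add(Add(Rational(-1, 8), Add(Pow(Mul(Add(3, -5), 6), 2), Pow(-30, 2))), -1780) = Add(Add(Rational(-1, 8), Add(Pow(Mul(-2, 6), 2), 900)), -1780) = Add(Add(Rational(-1, 8), Add(Pow(-12, 2), 900)), -1780) = Add(Add(Rational(-1, 8), Add(144, 900)), -1780) = Add(Add(Rational(-1, 8), 1044), -1780) = Add(Rational(8351, 8), -1780) = Rational(-5889, 8)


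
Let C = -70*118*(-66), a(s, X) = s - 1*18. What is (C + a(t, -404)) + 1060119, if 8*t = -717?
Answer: 12841371/8 ≈ 1.6052e+6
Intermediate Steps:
t = -717/8 (t = (⅛)*(-717) = -717/8 ≈ -89.625)
a(s, X) = -18 + s (a(s, X) = s - 18 = -18 + s)
C = 545160 (C = -8260*(-66) = 545160)
(C + a(t, -404)) + 1060119 = (545160 + (-18 - 717/8)) + 1060119 = (545160 - 861/8) + 1060119 = 4360419/8 + 1060119 = 12841371/8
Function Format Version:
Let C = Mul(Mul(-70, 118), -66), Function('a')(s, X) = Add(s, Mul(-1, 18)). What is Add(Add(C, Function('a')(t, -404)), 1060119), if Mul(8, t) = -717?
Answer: Rational(12841371, 8) ≈ 1.6052e+6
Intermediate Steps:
t = Rational(-717, 8) (t = Mul(Rational(1, 8), -717) = Rational(-717, 8) ≈ -89.625)
Function('a')(s, X) = Add(-18, s) (Function('a')(s, X) = Add(s, -18) = Add(-18, s))
C = 545160 (C = Mul(-8260, -66) = 545160)
Add(Add(C, Function('a')(t, -404)), 1060119) = Add(Add(545160, Add(-18, Rational(-717, 8))), 1060119) = Add(Add(545160, Rational(-861, 8)), 1060119) = Add(Rational(4360419, 8), 1060119) = Rational(12841371, 8)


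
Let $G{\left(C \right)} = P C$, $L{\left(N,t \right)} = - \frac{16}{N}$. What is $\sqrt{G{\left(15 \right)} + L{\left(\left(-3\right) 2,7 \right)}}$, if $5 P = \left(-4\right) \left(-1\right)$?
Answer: $\frac{2 \sqrt{33}}{3} \approx 3.8297$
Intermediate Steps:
$P = \frac{4}{5}$ ($P = \frac{\left(-4\right) \left(-1\right)}{5} = \frac{1}{5} \cdot 4 = \frac{4}{5} \approx 0.8$)
$G{\left(C \right)} = \frac{4 C}{5}$
$\sqrt{G{\left(15 \right)} + L{\left(\left(-3\right) 2,7 \right)}} = \sqrt{\frac{4}{5} \cdot 15 - \frac{16}{\left(-3\right) 2}} = \sqrt{12 - \frac{16}{-6}} = \sqrt{12 - - \frac{8}{3}} = \sqrt{12 + \frac{8}{3}} = \sqrt{\frac{44}{3}} = \frac{2 \sqrt{33}}{3}$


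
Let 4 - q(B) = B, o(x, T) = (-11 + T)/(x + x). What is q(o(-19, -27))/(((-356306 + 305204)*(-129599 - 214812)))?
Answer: 1/5866696974 ≈ 1.7045e-10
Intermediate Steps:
o(x, T) = (-11 + T)/(2*x) (o(x, T) = (-11 + T)/((2*x)) = (-11 + T)*(1/(2*x)) = (-11 + T)/(2*x))
q(B) = 4 - B
q(o(-19, -27))/(((-356306 + 305204)*(-129599 - 214812))) = (4 - (-11 - 27)/(2*(-19)))/(((-356306 + 305204)*(-129599 - 214812))) = (4 - (-1)*(-38)/(2*19))/((-51102*(-344411))) = (4 - 1*1)/17600090922 = (4 - 1)*(1/17600090922) = 3*(1/17600090922) = 1/5866696974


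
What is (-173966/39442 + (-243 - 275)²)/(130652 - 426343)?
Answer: -407040817/448563247 ≈ -0.90743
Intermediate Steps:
(-173966/39442 + (-243 - 275)²)/(130652 - 426343) = (-173966*1/39442 + (-518)²)/(-295691) = (-6691/1517 + 268324)*(-1/295691) = (407040817/1517)*(-1/295691) = -407040817/448563247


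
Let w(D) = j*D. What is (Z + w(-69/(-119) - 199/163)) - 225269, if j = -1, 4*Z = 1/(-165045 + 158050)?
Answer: -122259459464217/542728060 ≈ -2.2527e+5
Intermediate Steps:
Z = -1/27980 (Z = 1/(4*(-165045 + 158050)) = (1/4)/(-6995) = (1/4)*(-1/6995) = -1/27980 ≈ -3.5740e-5)
w(D) = -D
(Z + w(-69/(-119) - 199/163)) - 225269 = (-1/27980 - (-69/(-119) - 199/163)) - 225269 = (-1/27980 - (-69*(-1/119) - 199*1/163)) - 225269 = (-1/27980 - (69/119 - 199/163)) - 225269 = (-1/27980 - 1*(-12434/19397)) - 225269 = (-1/27980 + 12434/19397) - 225269 = 347883923/542728060 - 225269 = -122259459464217/542728060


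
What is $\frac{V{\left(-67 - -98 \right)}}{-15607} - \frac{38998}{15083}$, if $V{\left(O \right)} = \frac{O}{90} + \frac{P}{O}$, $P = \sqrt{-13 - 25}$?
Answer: $- \frac{54778228313}{21186034290} - \frac{i \sqrt{38}}{483817} \approx -2.5856 - 1.2741 \cdot 10^{-5} i$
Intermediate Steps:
$P = i \sqrt{38}$ ($P = \sqrt{-38} = i \sqrt{38} \approx 6.1644 i$)
$V{\left(O \right)} = \frac{O}{90} + \frac{i \sqrt{38}}{O}$
$\frac{V{\left(-67 - -98 \right)}}{-15607} - \frac{38998}{15083} = \frac{\frac{-67 - -98}{90} + \frac{i \sqrt{38}}{-67 - -98}}{-15607} - \frac{38998}{15083} = \left(\frac{-67 + 98}{90} + \frac{i \sqrt{38}}{-67 + 98}\right) \left(- \frac{1}{15607}\right) - \frac{38998}{15083} = \left(\frac{1}{90} \cdot 31 + \frac{i \sqrt{38}}{31}\right) \left(- \frac{1}{15607}\right) - \frac{38998}{15083} = \left(\frac{31}{90} + i \sqrt{38} \cdot \frac{1}{31}\right) \left(- \frac{1}{15607}\right) - \frac{38998}{15083} = \left(\frac{31}{90} + \frac{i \sqrt{38}}{31}\right) \left(- \frac{1}{15607}\right) - \frac{38998}{15083} = \left(- \frac{31}{1404630} - \frac{i \sqrt{38}}{483817}\right) - \frac{38998}{15083} = - \frac{54778228313}{21186034290} - \frac{i \sqrt{38}}{483817}$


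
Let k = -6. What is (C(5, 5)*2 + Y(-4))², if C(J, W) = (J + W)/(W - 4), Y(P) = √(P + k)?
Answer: (20 + I*√10)² ≈ 390.0 + 126.49*I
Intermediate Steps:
Y(P) = √(-6 + P) (Y(P) = √(P - 6) = √(-6 + P))
C(J, W) = (J + W)/(-4 + W)
(C(5, 5)*2 + Y(-4))² = (((5 + 5)/(-4 + 5))*2 + √(-6 - 4))² = ((10/1)*2 + √(-10))² = ((1*10)*2 + I*√10)² = (10*2 + I*√10)² = (20 + I*√10)²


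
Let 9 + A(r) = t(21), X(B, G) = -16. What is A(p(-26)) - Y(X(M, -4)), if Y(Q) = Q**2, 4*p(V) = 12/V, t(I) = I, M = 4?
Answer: -244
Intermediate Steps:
p(V) = 3/V (p(V) = (12/V)/4 = 3/V)
A(r) = 12 (A(r) = -9 + 21 = 12)
A(p(-26)) - Y(X(M, -4)) = 12 - 1*(-16)**2 = 12 - 1*256 = 12 - 256 = -244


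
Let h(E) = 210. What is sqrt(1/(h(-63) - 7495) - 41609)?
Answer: 3*I*sqrt(245360067590)/7285 ≈ 203.98*I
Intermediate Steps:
sqrt(1/(h(-63) - 7495) - 41609) = sqrt(1/(210 - 7495) - 41609) = sqrt(1/(-7285) - 41609) = sqrt(-1/7285 - 41609) = sqrt(-303121566/7285) = 3*I*sqrt(245360067590)/7285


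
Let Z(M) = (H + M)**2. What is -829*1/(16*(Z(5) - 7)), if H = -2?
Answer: -829/32 ≈ -25.906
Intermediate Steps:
Z(M) = (-2 + M)**2
-829*1/(16*(Z(5) - 7)) = -829*1/(16*((-2 + 5)**2 - 7)) = -829*1/(16*(3**2 - 7)) = -829*1/(16*(9 - 7)) = -829/(2*16) = -829/32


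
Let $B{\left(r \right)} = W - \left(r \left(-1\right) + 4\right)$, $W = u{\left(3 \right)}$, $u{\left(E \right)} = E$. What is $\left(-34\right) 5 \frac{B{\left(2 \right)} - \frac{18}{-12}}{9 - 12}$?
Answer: $\frac{425}{3} \approx 141.67$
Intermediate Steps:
$W = 3$
$B{\left(r \right)} = -1 + r$ ($B{\left(r \right)} = 3 - \left(r \left(-1\right) + 4\right) = 3 - \left(- r + 4\right) = 3 - \left(4 - r\right) = 3 + \left(-4 + r\right) = -1 + r$)
$\left(-34\right) 5 \frac{B{\left(2 \right)} - \frac{18}{-12}}{9 - 12} = \left(-34\right) 5 \frac{\left(-1 + 2\right) - \frac{18}{-12}}{9 - 12} = - 170 \frac{1 - - \frac{3}{2}}{-3} = - 170 \left(1 + \frac{3}{2}\right) \left(- \frac{1}{3}\right) = - 170 \cdot \frac{5}{2} \left(- \frac{1}{3}\right) = \left(-170\right) \left(- \frac{5}{6}\right) = \frac{425}{3}$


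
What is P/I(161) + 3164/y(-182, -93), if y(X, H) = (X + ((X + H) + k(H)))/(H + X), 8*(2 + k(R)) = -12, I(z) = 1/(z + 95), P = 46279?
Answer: 10913217704/921 ≈ 1.1849e+7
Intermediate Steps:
I(z) = 1/(95 + z)
k(R) = -7/2 (k(R) = -2 + (⅛)*(-12) = -2 - 3/2 = -7/2)
y(X, H) = (-7/2 + H + 2*X)/(H + X) (y(X, H) = (X + ((X + H) - 7/2))/(H + X) = (X + ((H + X) - 7/2))/(H + X) = (X + (-7/2 + H + X))/(H + X) = (-7/2 + H + 2*X)/(H + X))
P/I(161) + 3164/y(-182, -93) = 46279/(1/(95 + 161)) + 3164/(((-7/2 - 93 + 2*(-182))/(-93 - 182))) = 46279/(1/256) + 3164/(((-7/2 - 93 - 364)/(-275))) = 46279/(1/256) + 3164/((-1/275*(-921/2))) = 46279*256 + 3164/(921/550) = 11847424 + 3164*(550/921) = 11847424 + 1740200/921 = 10913217704/921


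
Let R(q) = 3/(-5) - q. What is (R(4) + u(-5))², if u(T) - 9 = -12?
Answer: 1444/25 ≈ 57.760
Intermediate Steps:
u(T) = -3 (u(T) = 9 - 12 = -3)
R(q) = -⅗ - q (R(q) = 3*(-⅕) - q = -⅗ - q)
(R(4) + u(-5))² = ((-⅗ - 1*4) - 3)² = ((-⅗ - 4) - 3)² = (-23/5 - 3)² = (-38/5)² = 1444/25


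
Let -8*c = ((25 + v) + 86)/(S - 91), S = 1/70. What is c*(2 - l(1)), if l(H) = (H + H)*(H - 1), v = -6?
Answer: 1225/4246 ≈ 0.28851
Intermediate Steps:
l(H) = 2*H*(-1 + H) (l(H) = (2*H)*(-1 + H) = 2*H*(-1 + H))
S = 1/70 ≈ 0.014286
c = 1225/8492 (c = -((25 - 6) + 86)/(8*(1/70 - 91)) = -(19 + 86)/(8*(-6369/70)) = -105*(-70)/(8*6369) = -⅛*(-2450/2123) = 1225/8492 ≈ 0.14425)
c*(2 - l(1)) = 1225*(2 - 2*(-1 + 1))/8492 = 1225*(2 - 2*0)/8492 = 1225*(2 - 1*0)/8492 = 1225*(2 + 0)/8492 = (1225/8492)*2 = 1225/4246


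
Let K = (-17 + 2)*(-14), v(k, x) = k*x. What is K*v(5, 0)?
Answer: 0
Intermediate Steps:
K = 210 (K = -15*(-14) = 210)
K*v(5, 0) = 210*(5*0) = 210*0 = 0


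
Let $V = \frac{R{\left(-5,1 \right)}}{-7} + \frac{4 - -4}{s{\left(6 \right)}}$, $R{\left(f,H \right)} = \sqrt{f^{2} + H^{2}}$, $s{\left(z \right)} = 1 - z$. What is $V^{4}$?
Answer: $\frac{22487396}{1500625} + \frac{121152 \sqrt{26}}{42875} \approx 29.394$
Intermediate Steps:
$R{\left(f,H \right)} = \sqrt{H^{2} + f^{2}}$
$V = - \frac{8}{5} - \frac{\sqrt{26}}{7}$ ($V = \frac{\sqrt{1^{2} + \left(-5\right)^{2}}}{-7} + \frac{4 - -4}{1 - 6} = \sqrt{1 + 25} \left(- \frac{1}{7}\right) + \frac{4 + 4}{1 - 6} = \sqrt{26} \left(- \frac{1}{7}\right) + \frac{8}{-5} = - \frac{\sqrt{26}}{7} + 8 \left(- \frac{1}{5}\right) = - \frac{\sqrt{26}}{7} - \frac{8}{5} = - \frac{8}{5} - \frac{\sqrt{26}}{7} \approx -2.3284$)
$V^{4} = \left(- \frac{8}{5} - \frac{\sqrt{26}}{7}\right)^{4}$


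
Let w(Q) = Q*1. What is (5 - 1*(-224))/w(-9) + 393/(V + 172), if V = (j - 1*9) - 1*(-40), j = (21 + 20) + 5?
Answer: -17828/747 ≈ -23.866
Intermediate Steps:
w(Q) = Q
j = 46 (j = 41 + 5 = 46)
V = 77 (V = (46 - 1*9) - 1*(-40) = (46 - 9) + 40 = 37 + 40 = 77)
(5 - 1*(-224))/w(-9) + 393/(V + 172) = (5 - 1*(-224))/(-9) + 393/(77 + 172) = (5 + 224)*(-1/9) + 393/249 = 229*(-1/9) + 393*(1/249) = -229/9 + 131/83 = -17828/747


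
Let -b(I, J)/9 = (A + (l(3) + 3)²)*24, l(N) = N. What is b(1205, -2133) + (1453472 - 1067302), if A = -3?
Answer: 379042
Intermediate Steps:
b(I, J) = -7128 (b(I, J) = -9*(-3 + (3 + 3)²)*24 = -9*(-3 + 6²)*24 = -9*(-3 + 36)*24 = -297*24 = -9*792 = -7128)
b(1205, -2133) + (1453472 - 1067302) = -7128 + (1453472 - 1067302) = -7128 + 386170 = 379042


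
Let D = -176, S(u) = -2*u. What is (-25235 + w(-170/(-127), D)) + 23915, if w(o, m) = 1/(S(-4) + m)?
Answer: -221761/168 ≈ -1320.0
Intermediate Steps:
w(o, m) = 1/(8 + m) (w(o, m) = 1/(-2*(-4) + m) = 1/(8 + m))
(-25235 + w(-170/(-127), D)) + 23915 = (-25235 + 1/(8 - 176)) + 23915 = (-25235 + 1/(-168)) + 23915 = (-25235 - 1/168) + 23915 = -4239481/168 + 23915 = -221761/168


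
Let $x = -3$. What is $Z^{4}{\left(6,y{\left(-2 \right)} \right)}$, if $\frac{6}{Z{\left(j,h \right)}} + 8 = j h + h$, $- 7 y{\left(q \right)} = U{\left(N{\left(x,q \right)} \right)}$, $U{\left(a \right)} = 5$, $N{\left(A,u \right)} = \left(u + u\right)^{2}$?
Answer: $\frac{1296}{28561} \approx 0.045377$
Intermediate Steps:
$N{\left(A,u \right)} = 4 u^{2}$ ($N{\left(A,u \right)} = \left(2 u\right)^{2} = 4 u^{2}$)
$y{\left(q \right)} = - \frac{5}{7}$ ($y{\left(q \right)} = \left(- \frac{1}{7}\right) 5 = - \frac{5}{7}$)
$Z{\left(j,h \right)} = \frac{6}{-8 + h + h j}$ ($Z{\left(j,h \right)} = \frac{6}{-8 + \left(j h + h\right)} = \frac{6}{-8 + \left(h j + h\right)} = \frac{6}{-8 + \left(h + h j\right)} = \frac{6}{-8 + h + h j}$)
$Z^{4}{\left(6,y{\left(-2 \right)} \right)} = \left(\frac{6}{-8 - \frac{5}{7} - \frac{30}{7}}\right)^{4} = \left(\frac{6}{-13}\right)^{4} = \left(6 \left(- \frac{1}{13}\right)\right)^{4} = \left(- \frac{6}{13}\right)^{4} = \frac{1296}{28561}$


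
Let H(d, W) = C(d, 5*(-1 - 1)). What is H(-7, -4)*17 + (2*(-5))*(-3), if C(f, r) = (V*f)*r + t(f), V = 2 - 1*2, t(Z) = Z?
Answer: -89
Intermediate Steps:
V = 0 (V = 2 - 2 = 0)
C(f, r) = f (C(f, r) = (0*f)*r + f = 0*r + f = 0 + f = f)
H(d, W) = d
H(-7, -4)*17 + (2*(-5))*(-3) = -7*17 + (2*(-5))*(-3) = -119 - 10*(-3) = -119 + 30 = -89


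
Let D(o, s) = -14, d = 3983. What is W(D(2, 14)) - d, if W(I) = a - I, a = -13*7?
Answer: -4060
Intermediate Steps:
a = -91
W(I) = -91 - I
W(D(2, 14)) - d = (-91 - 1*(-14)) - 1*3983 = (-91 + 14) - 3983 = -77 - 3983 = -4060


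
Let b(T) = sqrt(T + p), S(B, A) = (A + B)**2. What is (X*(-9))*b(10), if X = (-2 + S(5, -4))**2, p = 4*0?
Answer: -9*sqrt(10) ≈ -28.461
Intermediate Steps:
p = 0
X = 1 (X = (-2 + (-4 + 5)**2)**2 = (-2 + 1**2)**2 = (-2 + 1)**2 = (-1)**2 = 1)
b(T) = sqrt(T) (b(T) = sqrt(T + 0) = sqrt(T))
(X*(-9))*b(10) = (1*(-9))*sqrt(10) = -9*sqrt(10)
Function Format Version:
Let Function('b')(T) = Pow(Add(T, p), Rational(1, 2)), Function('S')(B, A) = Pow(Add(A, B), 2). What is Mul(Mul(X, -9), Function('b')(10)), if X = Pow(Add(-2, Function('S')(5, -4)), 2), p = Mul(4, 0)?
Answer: Mul(-9, Pow(10, Rational(1, 2))) ≈ -28.461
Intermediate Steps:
p = 0
X = 1 (X = Pow(Add(-2, Pow(Add(-4, 5), 2)), 2) = Pow(Add(-2, Pow(1, 2)), 2) = Pow(Add(-2, 1), 2) = Pow(-1, 2) = 1)
Function('b')(T) = Pow(T, Rational(1, 2)) (Function('b')(T) = Pow(Add(T, 0), Rational(1, 2)) = Pow(T, Rational(1, 2)))
Mul(Mul(X, -9), Function('b')(10)) = Mul(Mul(1, -9), Pow(10, Rational(1, 2))) = Mul(-9, Pow(10, Rational(1, 2)))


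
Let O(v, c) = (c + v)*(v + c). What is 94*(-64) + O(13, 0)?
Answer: -5847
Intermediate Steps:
O(v, c) = (c + v)² (O(v, c) = (c + v)*(c + v) = (c + v)²)
94*(-64) + O(13, 0) = 94*(-64) + (0 + 13)² = -6016 + 13² = -6016 + 169 = -5847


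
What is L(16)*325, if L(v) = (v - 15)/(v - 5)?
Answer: 325/11 ≈ 29.545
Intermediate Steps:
L(v) = (-15 + v)/(-5 + v)
L(16)*325 = ((-15 + 16)/(-5 + 16))*325 = (1/11)*325 = 325/11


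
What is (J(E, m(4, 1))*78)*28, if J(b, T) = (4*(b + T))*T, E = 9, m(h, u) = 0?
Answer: 0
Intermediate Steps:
J(b, T) = T*(4*T + 4*b) (J(b, T) = (4*(T + b))*T = (4*T + 4*b)*T = T*(4*T + 4*b))
(J(E, m(4, 1))*78)*28 = ((4*0*(0 + 9))*78)*28 = ((4*0*9)*78)*28 = (0*78)*28 = 0*28 = 0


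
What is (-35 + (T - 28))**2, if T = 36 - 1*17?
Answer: 1936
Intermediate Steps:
T = 19 (T = 36 - 17 = 19)
(-35 + (T - 28))**2 = (-35 + (19 - 28))**2 = (-35 - 9)**2 = (-44)**2 = 1936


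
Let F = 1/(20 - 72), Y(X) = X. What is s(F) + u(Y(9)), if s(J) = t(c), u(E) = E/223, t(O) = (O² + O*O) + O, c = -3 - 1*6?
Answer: 34128/223 ≈ 153.04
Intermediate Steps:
c = -9 (c = -3 - 6 = -9)
t(O) = O + 2*O² (t(O) = (O² + O²) + O = 2*O² + O = O + 2*O²)
u(E) = E/223 (u(E) = E*(1/223) = E/223)
F = -1/52 (F = 1/(-52) = -1/52 ≈ -0.019231)
s(J) = 153 (s(J) = -9*(1 + 2*(-9)) = -9*(1 - 18) = -9*(-17) = 153)
s(F) + u(Y(9)) = 153 + (1/223)*9 = 153 + 9/223 = 34128/223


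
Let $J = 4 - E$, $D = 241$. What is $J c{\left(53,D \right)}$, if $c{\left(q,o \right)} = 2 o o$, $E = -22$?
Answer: $3020212$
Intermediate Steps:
$c{\left(q,o \right)} = 2 o^{2}$
$J = 26$ ($J = 4 - -22 = 4 + 22 = 26$)
$J c{\left(53,D \right)} = 26 \cdot 2 \cdot 241^{2} = 26 \cdot 2 \cdot 58081 = 26 \cdot 116162 = 3020212$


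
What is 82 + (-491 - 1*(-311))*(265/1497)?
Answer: 25018/499 ≈ 50.136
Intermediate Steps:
82 + (-491 - 1*(-311))*(265/1497) = 82 + (-491 + 311)*(265*(1/1497)) = 82 - 180*265/1497 = 82 - 15900/499 = 25018/499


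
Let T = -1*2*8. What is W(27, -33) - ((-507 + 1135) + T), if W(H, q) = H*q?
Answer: -1503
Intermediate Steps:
T = -16 (T = -2*8 = -16)
W(27, -33) - ((-507 + 1135) + T) = 27*(-33) - ((-507 + 1135) - 16) = -891 - (628 - 16) = -891 - 1*612 = -891 - 612 = -1503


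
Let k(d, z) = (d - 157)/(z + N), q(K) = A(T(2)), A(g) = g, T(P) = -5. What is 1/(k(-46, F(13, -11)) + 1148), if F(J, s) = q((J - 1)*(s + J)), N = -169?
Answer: 6/6895 ≈ 0.00087020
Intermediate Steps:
q(K) = -5
F(J, s) = -5
k(d, z) = (-157 + d)/(-169 + z) (k(d, z) = (d - 157)/(z - 169) = (-157 + d)/(-169 + z))
1/(k(-46, F(13, -11)) + 1148) = 1/((-157 - 46)/(-169 - 5) + 1148) = 1/(-203/(-174) + 1148) = 1/(-1/174*(-203) + 1148) = 1/(7/6 + 1148) = 1/(6895/6) = 6/6895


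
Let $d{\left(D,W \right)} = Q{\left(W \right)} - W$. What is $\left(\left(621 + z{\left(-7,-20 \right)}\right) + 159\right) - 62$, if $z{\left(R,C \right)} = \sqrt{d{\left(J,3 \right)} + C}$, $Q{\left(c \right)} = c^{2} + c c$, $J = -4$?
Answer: $718 + i \sqrt{5} \approx 718.0 + 2.2361 i$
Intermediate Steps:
$Q{\left(c \right)} = 2 c^{2}$ ($Q{\left(c \right)} = c^{2} + c^{2} = 2 c^{2}$)
$d{\left(D,W \right)} = - W + 2 W^{2}$ ($d{\left(D,W \right)} = 2 W^{2} - W = - W + 2 W^{2}$)
$z{\left(R,C \right)} = \sqrt{15 + C}$ ($z{\left(R,C \right)} = \sqrt{3 \left(-1 + 2 \cdot 3\right) + C} = \sqrt{3 \left(-1 + 6\right) + C} = \sqrt{3 \cdot 5 + C} = \sqrt{15 + C}$)
$\left(\left(621 + z{\left(-7,-20 \right)}\right) + 159\right) - 62 = \left(\left(621 + \sqrt{15 - 20}\right) + 159\right) - 62 = \left(\left(621 + \sqrt{-5}\right) + 159\right) - 62 = \left(\left(621 + i \sqrt{5}\right) + 159\right) - 62 = \left(780 + i \sqrt{5}\right) - 62 = 718 + i \sqrt{5}$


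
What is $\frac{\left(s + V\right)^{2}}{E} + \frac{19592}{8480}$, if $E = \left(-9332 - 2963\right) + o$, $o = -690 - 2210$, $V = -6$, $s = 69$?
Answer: $\frac{2200361}{1073780} \approx 2.0492$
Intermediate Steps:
$o = -2900$
$E = -15195$ ($E = \left(-9332 - 2963\right) - 2900 = -12295 - 2900 = -15195$)
$\frac{\left(s + V\right)^{2}}{E} + \frac{19592}{8480} = \frac{\left(69 - 6\right)^{2}}{-15195} + \frac{19592}{8480} = 63^{2} \left(- \frac{1}{15195}\right) + 19592 \cdot \frac{1}{8480} = 3969 \left(- \frac{1}{15195}\right) + \frac{2449}{1060} = - \frac{1323}{5065} + \frac{2449}{1060} = \frac{2200361}{1073780}$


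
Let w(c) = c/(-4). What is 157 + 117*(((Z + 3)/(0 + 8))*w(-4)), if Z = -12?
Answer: 203/8 ≈ 25.375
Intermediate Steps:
w(c) = -c/4 (w(c) = c*(-1/4) = -c/4)
157 + 117*(((Z + 3)/(0 + 8))*w(-4)) = 157 + 117*(((-12 + 3)/(0 + 8))*(-1/4*(-4))) = 157 + 117*(-9/8*1) = 157 + 117*(-9/8) = 157 - 1053/8 = 203/8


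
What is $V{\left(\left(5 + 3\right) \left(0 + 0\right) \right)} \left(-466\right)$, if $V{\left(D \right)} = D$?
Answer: $0$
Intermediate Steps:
$V{\left(\left(5 + 3\right) \left(0 + 0\right) \right)} \left(-466\right) = \left(5 + 3\right) \left(0 + 0\right) \left(-466\right) = 8 \cdot 0 \left(-466\right) = 0 \left(-466\right) = 0$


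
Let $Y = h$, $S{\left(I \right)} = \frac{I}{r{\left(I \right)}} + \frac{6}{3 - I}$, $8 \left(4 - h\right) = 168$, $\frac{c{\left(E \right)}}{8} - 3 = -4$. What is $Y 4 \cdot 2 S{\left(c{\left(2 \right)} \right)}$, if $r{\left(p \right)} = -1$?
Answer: $- \frac{12784}{11} \approx -1162.2$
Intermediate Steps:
$c{\left(E \right)} = -8$ ($c{\left(E \right)} = 24 + 8 \left(-4\right) = 24 - 32 = -8$)
$h = -17$ ($h = 4 - 21 = -17$)
$S{\left(I \right)} = - I + \frac{6}{3 - I}$ ($S{\left(I \right)} = \frac{I}{-1} + \frac{6}{3 - I} = I \left(-1\right) + \frac{6}{3 - I} = - I + \frac{6}{3 - I}$)
$Y = -17$
$Y 4 \cdot 2 S{\left(c{\left(2 \right)} \right)} = - 17 \cdot 4 \cdot 2 \frac{-6 - \left(-8\right)^{2} + 3 \left(-8\right)}{-3 - 8} = - 17 \cdot 8 \frac{-6 - 64 - 24}{-11} = - 17 \cdot 8 \left(- \frac{-6 - 64 - 24}{11}\right) = - 17 \cdot 8 \left(\left(- \frac{1}{11}\right) \left(-94\right)\right) = - 17 \cdot 8 \cdot \frac{94}{11} = \left(-17\right) \frac{752}{11} = - \frac{12784}{11}$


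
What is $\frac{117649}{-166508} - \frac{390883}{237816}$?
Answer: $- \frac{23265990287}{9899566632} \approx -2.3502$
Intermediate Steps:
$\frac{117649}{-166508} - \frac{390883}{237816} = 117649 \left(- \frac{1}{166508}\right) - \frac{390883}{237816} = - \frac{117649}{166508} - \frac{390883}{237816} = - \frac{23265990287}{9899566632}$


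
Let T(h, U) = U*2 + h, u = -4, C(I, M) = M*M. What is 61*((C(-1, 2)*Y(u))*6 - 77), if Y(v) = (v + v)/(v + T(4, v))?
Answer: -3233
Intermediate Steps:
C(I, M) = M²
T(h, U) = h + 2*U (T(h, U) = 2*U + h = h + 2*U)
Y(v) = 2*v/(4 + 3*v) (Y(v) = (v + v)/(v + (4 + 2*v)) = (2*v)/(4 + 3*v) = 2*v/(4 + 3*v))
61*((C(-1, 2)*Y(u))*6 - 77) = 61*((2²*(2*(-4)/(4 + 3*(-4))))*6 - 77) = 61*((4*(2*(-4)/(4 - 12)))*6 - 77) = 61*((4*(2*(-4)/(-8)))*6 - 77) = 61*((4*(2*(-4)*(-⅛)))*6 - 77) = 61*((4*1)*6 - 77) = 61*(4*6 - 77) = 61*(24 - 77) = 61*(-53) = -3233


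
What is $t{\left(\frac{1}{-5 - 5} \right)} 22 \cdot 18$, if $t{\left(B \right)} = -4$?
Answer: $-1584$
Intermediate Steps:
$t{\left(\frac{1}{-5 - 5} \right)} 22 \cdot 18 = \left(-4\right) 22 \cdot 18 = \left(-88\right) 18 = -1584$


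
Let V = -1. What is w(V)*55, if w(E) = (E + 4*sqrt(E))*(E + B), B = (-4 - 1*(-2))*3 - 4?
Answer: 605 - 2420*I ≈ 605.0 - 2420.0*I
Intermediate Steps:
B = -10 (B = (-4 + 2)*3 - 4 = -2*3 - 4 = -6 - 4 = -10)
w(E) = (-10 + E)*(E + 4*sqrt(E)) (w(E) = (E + 4*sqrt(E))*(E - 10) = (E + 4*sqrt(E))*(-10 + E) = (-10 + E)*(E + 4*sqrt(E)))
w(V)*55 = ((-1)**2 - 40*I - 10*(-1) + 4*(-1)**(3/2))*55 = (1 - 40*I + 10 + 4*(-I))*55 = (1 - 40*I + 10 - 4*I)*55 = (11 - 44*I)*55 = 605 - 2420*I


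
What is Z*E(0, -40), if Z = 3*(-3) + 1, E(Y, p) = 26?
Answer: -208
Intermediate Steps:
Z = -8 (Z = -9 + 1 = -8)
Z*E(0, -40) = -8*26 = -208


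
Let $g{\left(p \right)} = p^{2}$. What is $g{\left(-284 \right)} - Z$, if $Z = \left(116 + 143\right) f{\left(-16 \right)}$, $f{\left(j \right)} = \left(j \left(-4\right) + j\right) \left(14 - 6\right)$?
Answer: $-18800$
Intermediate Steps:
$f{\left(j \right)} = - 24 j$ ($f{\left(j \right)} = \left(- 4 j + j\right) 8 = - 3 j 8 = - 24 j$)
$Z = 99456$ ($Z = \left(116 + 143\right) \left(\left(-24\right) \left(-16\right)\right) = 259 \cdot 384 = 99456$)
$g{\left(-284 \right)} - Z = \left(-284\right)^{2} - 99456 = 80656 - 99456 = -18800$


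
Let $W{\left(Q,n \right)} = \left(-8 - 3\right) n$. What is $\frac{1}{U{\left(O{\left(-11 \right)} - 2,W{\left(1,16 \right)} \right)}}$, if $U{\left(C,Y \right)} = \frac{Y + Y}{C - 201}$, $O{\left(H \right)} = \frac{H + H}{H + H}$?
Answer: $\frac{101}{176} \approx 0.57386$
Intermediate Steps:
$W{\left(Q,n \right)} = - 11 n$
$O{\left(H \right)} = 1$ ($O{\left(H \right)} = \frac{2 H}{2 H} = 2 H \frac{1}{2 H} = 1$)
$U{\left(C,Y \right)} = \frac{2 Y}{-201 + C}$
$\frac{1}{U{\left(O{\left(-11 \right)} - 2,W{\left(1,16 \right)} \right)}} = \frac{1}{2 \left(\left(-11\right) 16\right) \frac{1}{-201 + \left(1 - 2\right)}} = \frac{1}{2 \left(-176\right) \frac{1}{-201 + \left(1 - 2\right)}} = \frac{1}{2 \left(-176\right) \frac{1}{-201 - 1}} = \frac{1}{2 \left(-176\right) \frac{1}{-202}} = \frac{1}{2 \left(-176\right) \left(- \frac{1}{202}\right)} = \frac{1}{\frac{176}{101}} = \frac{101}{176}$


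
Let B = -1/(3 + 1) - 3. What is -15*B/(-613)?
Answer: -195/2452 ≈ -0.079527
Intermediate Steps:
B = -13/4 (B = -1/4 - 3 = -13/4 ≈ -3.2500)
-15*B/(-613) = -15*(-13/4)/(-613) = (195/4)*(-1/613) = -195/2452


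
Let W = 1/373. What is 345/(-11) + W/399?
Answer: -51345304/1637097 ≈ -31.364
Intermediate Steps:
W = 1/373 ≈ 0.0026810
345/(-11) + W/399 = 345/(-11) + (1/373)/399 = 345*(-1/11) + (1/373)*(1/399) = -345/11 + 1/148827 = -51345304/1637097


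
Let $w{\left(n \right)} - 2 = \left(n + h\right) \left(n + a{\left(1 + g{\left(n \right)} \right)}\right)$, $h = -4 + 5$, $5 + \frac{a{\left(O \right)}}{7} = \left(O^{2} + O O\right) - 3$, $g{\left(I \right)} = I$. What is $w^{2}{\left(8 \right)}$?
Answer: $95570176$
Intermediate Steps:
$a{\left(O \right)} = -56 + 14 O^{2}$ ($a{\left(O \right)} = -35 + 7 \left(\left(O^{2} + O O\right) - 3\right) = -35 + 7 \left(\left(O^{2} + O^{2}\right) - 3\right) = -35 + 7 \left(2 O^{2} - 3\right) = -35 + 7 \left(-3 + 2 O^{2}\right) = -35 + \left(-21 + 14 O^{2}\right) = -56 + 14 O^{2}$)
$h = 1$
$w{\left(n \right)} = 2 + \left(1 + n\right) \left(-56 + n + 14 \left(1 + n\right)^{2}\right)$ ($w{\left(n \right)} = 2 + \left(n + 1\right) \left(n + \left(-56 + 14 \left(1 + n\right)^{2}\right)\right) = 2 + \left(1 + n\right) \left(-56 + n + 14 \left(1 + n\right)^{2}\right)$)
$w^{2}{\left(8 \right)} = \left(-40 - 104 + 14 \cdot 8^{3} + 43 \cdot 8^{2}\right)^{2} = \left(-40 - 104 + 14 \cdot 512 + 43 \cdot 64\right)^{2} = \left(-40 - 104 + 7168 + 2752\right)^{2} = 9776^{2} = 95570176$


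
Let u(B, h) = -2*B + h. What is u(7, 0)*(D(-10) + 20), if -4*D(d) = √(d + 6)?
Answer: -280 + 7*I ≈ -280.0 + 7.0*I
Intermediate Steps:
u(B, h) = h - 2*B
D(d) = -√(6 + d)/4 (D(d) = -√(d + 6)/4 = -√(6 + d)/4)
u(7, 0)*(D(-10) + 20) = (0 - 2*7)*(-√(6 - 10)/4 + 20) = (0 - 14)*(-I/2 + 20) = -14*(-I/2 + 20) = -14*(20 - I/2) = -280 + 7*I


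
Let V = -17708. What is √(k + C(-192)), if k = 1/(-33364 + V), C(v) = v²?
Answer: √1502409129186/6384 ≈ 192.00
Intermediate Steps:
k = -1/51072 (k = 1/(-33364 - 17708) = 1/(-51072) = -1/51072 ≈ -1.9580e-5)
√(k + C(-192)) = √(-1/51072 + (-192)²) = √(-1/51072 + 36864) = √(1882718207/51072) = √1502409129186/6384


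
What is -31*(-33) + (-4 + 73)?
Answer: 1092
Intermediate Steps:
-31*(-33) + (-4 + 73) = 1023 + 69 = 1092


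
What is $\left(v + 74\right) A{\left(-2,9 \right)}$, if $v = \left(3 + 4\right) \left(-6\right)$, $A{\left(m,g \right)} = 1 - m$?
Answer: $96$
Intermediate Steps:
$v = -42$ ($v = 7 \left(-6\right) = -42$)
$\left(v + 74\right) A{\left(-2,9 \right)} = \left(-42 + 74\right) \left(1 - -2\right) = 32 \left(1 + 2\right) = 32 \cdot 3 = 96$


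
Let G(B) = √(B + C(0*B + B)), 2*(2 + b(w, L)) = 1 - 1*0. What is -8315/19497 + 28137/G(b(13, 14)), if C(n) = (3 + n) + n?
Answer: -8315/19497 - 9379*I*√6 ≈ -0.42648 - 22974.0*I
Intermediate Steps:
b(w, L) = -3/2 (b(w, L) = -2 + (1 - 1*0)/2 = -2 + (1 + 0)/2 = -2 + (½)*1 = -2 + ½ = -3/2)
C(n) = 3 + 2*n
G(B) = √(3 + 3*B) (G(B) = √(B + (3 + 2*(0*B + B))) = √(B + (3 + 2*(0 + B))) = √(B + (3 + 2*B)) = √(3 + 3*B))
-8315/19497 + 28137/G(b(13, 14)) = -8315/19497 + 28137/(√(3 + 3*(-3/2))) = -8315*1/19497 + 28137/(√(3 - 9/2)) = -8315/19497 + 28137/(√(-3/2)) = -8315/19497 + 28137/((I*√6/2)) = -8315/19497 + 28137*(-I*√6/3) = -8315/19497 - 9379*I*√6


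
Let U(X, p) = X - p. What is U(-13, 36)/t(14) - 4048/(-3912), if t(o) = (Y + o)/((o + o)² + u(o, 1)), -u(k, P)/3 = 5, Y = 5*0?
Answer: -2631275/978 ≈ -2690.5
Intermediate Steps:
Y = 0
u(k, P) = -15 (u(k, P) = -3*5 = -15)
t(o) = o/(-15 + 4*o²) (t(o) = (0 + o)/((o + o)² - 15) = o/((2*o)² - 15) = o/(4*o² - 15) = o/(-15 + 4*o²))
U(-13, 36)/t(14) - 4048/(-3912) = (-13 - 1*36)/((14/(-15 + 4*14²))) - 4048/(-3912) = (-13 - 36)/((14/(-15 + 4*196))) - 4048*(-1/3912) = -49/(14/(-15 + 784)) + 506/489 = -49/(14/769) + 506/489 = -49/(14*(1/769)) + 506/489 = -49/14/769 + 506/489 = -49*769/14 + 506/489 = -5383/2 + 506/489 = -2631275/978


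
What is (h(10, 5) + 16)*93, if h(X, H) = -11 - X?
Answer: -465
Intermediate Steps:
(h(10, 5) + 16)*93 = ((-11 - 1*10) + 16)*93 = ((-11 - 10) + 16)*93 = (-21 + 16)*93 = -5*93 = -465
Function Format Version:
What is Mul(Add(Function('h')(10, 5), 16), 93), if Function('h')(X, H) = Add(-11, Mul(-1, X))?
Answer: -465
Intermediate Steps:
Mul(Add(Function('h')(10, 5), 16), 93) = Mul(Add(Add(-11, Mul(-1, 10)), 16), 93) = Mul(Add(Add(-11, -10), 16), 93) = Mul(Add(-21, 16), 93) = Mul(-5, 93) = -465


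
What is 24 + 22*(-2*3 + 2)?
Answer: -64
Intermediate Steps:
24 + 22*(-2*3 + 2) = 24 + 22*(-6 + 2) = 24 + 22*(-4) = 24 - 88 = -64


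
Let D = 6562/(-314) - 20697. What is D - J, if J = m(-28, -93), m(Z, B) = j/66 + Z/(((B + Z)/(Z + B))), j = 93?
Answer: -71467775/3454 ≈ -20691.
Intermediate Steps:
m(Z, B) = 31/22 + Z (m(Z, B) = 93/66 + Z/(((B + Z)/(Z + B))) = 93*(1/66) + Z/(((B + Z)/(B + Z))) = 31/22 + Z/1 = 31/22 + Z*1 = 31/22 + Z)
D = -3252710/157 (D = 6562*(-1/314) - 20697 = -3281/157 - 20697 = -3252710/157 ≈ -20718.)
J = -585/22 (J = 31/22 - 28 = -585/22 ≈ -26.591)
D - J = -3252710/157 - 1*(-585/22) = -3252710/157 + 585/22 = -71467775/3454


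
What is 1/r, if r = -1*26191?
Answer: -1/26191 ≈ -3.8181e-5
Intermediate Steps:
r = -26191
1/r = 1/(-26191) = -1/26191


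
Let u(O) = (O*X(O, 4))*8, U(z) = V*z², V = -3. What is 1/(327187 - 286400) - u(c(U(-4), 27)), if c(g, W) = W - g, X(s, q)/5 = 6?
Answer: -734165999/40787 ≈ -18000.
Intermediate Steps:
X(s, q) = 30 (X(s, q) = 5*6 = 30)
U(z) = -3*z²
u(O) = 240*O (u(O) = (O*30)*8 = (30*O)*8 = 240*O)
1/(327187 - 286400) - u(c(U(-4), 27)) = 1/(327187 - 286400) - 240*(27 - (-3)*(-4)²) = 1/40787 - 240*(27 - (-3)*16) = 1/40787 - 240*(27 - 1*(-48)) = 1/40787 - 240*(27 + 48) = 1/40787 - 240*75 = 1/40787 - 1*18000 = 1/40787 - 18000 = -734165999/40787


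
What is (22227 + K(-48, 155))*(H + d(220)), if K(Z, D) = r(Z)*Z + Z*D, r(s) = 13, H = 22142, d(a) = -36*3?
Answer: 312067542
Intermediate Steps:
d(a) = -108
K(Z, D) = 13*Z + D*Z (K(Z, D) = 13*Z + Z*D = 13*Z + D*Z)
(22227 + K(-48, 155))*(H + d(220)) = (22227 - 48*(13 + 155))*(22142 - 108) = (22227 - 48*168)*22034 = (22227 - 8064)*22034 = 14163*22034 = 312067542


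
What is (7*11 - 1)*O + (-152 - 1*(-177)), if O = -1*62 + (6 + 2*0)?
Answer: -4231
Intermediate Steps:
O = -56 (O = -62 + (6 + 0) = -62 + 6 = -56)
(7*11 - 1)*O + (-152 - 1*(-177)) = (7*11 - 1)*(-56) + (-152 - 1*(-177)) = (77 - 1)*(-56) + (-152 + 177) = 76*(-56) + 25 = -4256 + 25 = -4231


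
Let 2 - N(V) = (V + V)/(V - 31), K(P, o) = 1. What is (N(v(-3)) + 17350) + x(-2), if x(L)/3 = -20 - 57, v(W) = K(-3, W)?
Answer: 256816/15 ≈ 17121.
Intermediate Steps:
v(W) = 1
x(L) = -231 (x(L) = 3*(-20 - 57) = 3*(-77) = -231)
N(V) = 2 - 2*V/(-31 + V) (N(V) = 2 - (V + V)/(V - 31) = 2 - 2*V/(-31 + V))
(N(v(-3)) + 17350) + x(-2) = (-62/(-31 + 1) + 17350) - 231 = (-62/(-30) + 17350) - 231 = (-62*(-1/30) + 17350) - 231 = (31/15 + 17350) - 231 = 260281/15 - 231 = 256816/15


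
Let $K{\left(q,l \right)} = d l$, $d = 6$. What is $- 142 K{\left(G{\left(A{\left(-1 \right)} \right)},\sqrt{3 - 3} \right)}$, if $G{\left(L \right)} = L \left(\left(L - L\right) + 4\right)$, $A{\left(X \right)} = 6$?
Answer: $0$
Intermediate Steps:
$G{\left(L \right)} = 4 L$ ($G{\left(L \right)} = L \left(0 + 4\right) = L 4 = 4 L$)
$K{\left(q,l \right)} = 6 l$
$- 142 K{\left(G{\left(A{\left(-1 \right)} \right)},\sqrt{3 - 3} \right)} = - 142 \cdot 6 \sqrt{3 - 3} = - 142 \cdot 6 \sqrt{0} = - 142 \cdot 6 \cdot 0 = \left(-142\right) 0 = 0$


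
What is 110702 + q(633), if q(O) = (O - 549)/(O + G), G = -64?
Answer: 62989522/569 ≈ 1.1070e+5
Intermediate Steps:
q(O) = (-549 + O)/(-64 + O) (q(O) = (O - 549)/(O - 64) = (-549 + O)/(-64 + O))
110702 + q(633) = 110702 + (-549 + 633)/(-64 + 633) = 110702 + 84/569 = 62989522/569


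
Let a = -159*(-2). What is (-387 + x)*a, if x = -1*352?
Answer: -235002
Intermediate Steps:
x = -352
a = 318
(-387 + x)*a = (-387 - 352)*318 = -739*318 = -235002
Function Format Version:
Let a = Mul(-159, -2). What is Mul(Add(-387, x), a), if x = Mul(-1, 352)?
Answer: -235002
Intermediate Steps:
x = -352
a = 318
Mul(Add(-387, x), a) = Mul(Add(-387, -352), 318) = Mul(-739, 318) = -235002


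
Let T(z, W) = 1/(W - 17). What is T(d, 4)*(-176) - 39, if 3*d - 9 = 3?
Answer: -331/13 ≈ -25.462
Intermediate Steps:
d = 4 (d = 3 + (⅓)*3 = 3 + 1 = 4)
T(z, W) = 1/(-17 + W)
T(d, 4)*(-176) - 39 = -176/(-17 + 4) - 39 = -176/(-13) - 39 = -1/13*(-176) - 39 = 176/13 - 39 = -331/13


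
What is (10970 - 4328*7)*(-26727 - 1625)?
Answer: 547930752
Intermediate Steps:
(10970 - 4328*7)*(-26727 - 1625) = (10970 - 30296)*(-28352) = -19326*(-28352) = 547930752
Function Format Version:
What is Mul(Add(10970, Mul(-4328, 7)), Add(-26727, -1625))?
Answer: 547930752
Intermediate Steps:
Mul(Add(10970, Mul(-4328, 7)), Add(-26727, -1625)) = Mul(Add(10970, -30296), -28352) = Mul(-19326, -28352) = 547930752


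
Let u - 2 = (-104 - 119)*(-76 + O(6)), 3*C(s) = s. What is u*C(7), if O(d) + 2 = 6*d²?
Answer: -215404/3 ≈ -71801.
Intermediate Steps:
C(s) = s/3
O(d) = -2 + 6*d²
u = -30772 (u = 2 + (-104 - 119)*(-76 + (-2 + 6*6²)) = 2 - 223*(-76 + (-2 + 6*36)) = 2 - 223*(-76 + (-2 + 216)) = 2 - 223*(-76 + 214) = 2 - 223*138 = 2 - 30774 = -30772)
u*C(7) = -30772*7/3 = -215404/3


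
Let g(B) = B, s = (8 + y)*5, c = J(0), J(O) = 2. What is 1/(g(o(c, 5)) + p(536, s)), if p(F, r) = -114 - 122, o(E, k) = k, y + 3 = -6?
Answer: -1/231 ≈ -0.0043290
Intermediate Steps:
y = -9 (y = -3 - 6 = -9)
c = 2
s = -5 (s = (8 - 9)*5 = -1*5 = -5)
p(F, r) = -236
1/(g(o(c, 5)) + p(536, s)) = 1/(5 - 236) = 1/(-231) = -1/231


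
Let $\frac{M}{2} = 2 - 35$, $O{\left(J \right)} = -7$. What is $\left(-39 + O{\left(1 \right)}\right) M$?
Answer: $3036$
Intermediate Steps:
$M = -66$ ($M = 2 \left(2 - 35\right) = 2 \left(-33\right) = -66$)
$\left(-39 + O{\left(1 \right)}\right) M = \left(-39 - 7\right) \left(-66\right) = \left(-46\right) \left(-66\right) = 3036$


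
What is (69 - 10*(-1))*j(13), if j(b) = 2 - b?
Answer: -869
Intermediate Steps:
(69 - 10*(-1))*j(13) = (69 - 10*(-1))*(2 - 1*13) = (69 + 10)*(2 - 13) = 79*(-11) = -869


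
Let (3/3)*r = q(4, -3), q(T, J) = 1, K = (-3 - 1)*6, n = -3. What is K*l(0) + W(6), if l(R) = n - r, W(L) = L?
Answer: 102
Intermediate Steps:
K = -24 (K = -4*6 = -24)
r = 1
l(R) = -4 (l(R) = -3 - 1*1 = -3 - 1 = -4)
K*l(0) + W(6) = -24*(-4) + 6 = 96 + 6 = 102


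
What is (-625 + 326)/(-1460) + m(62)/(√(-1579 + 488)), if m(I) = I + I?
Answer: 299/1460 - 124*I*√1091/1091 ≈ 0.20479 - 3.7541*I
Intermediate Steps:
m(I) = 2*I
(-625 + 326)/(-1460) + m(62)/(√(-1579 + 488)) = (-625 + 326)/(-1460) + (2*62)/(√(-1579 + 488)) = -299*(-1/1460) + 124/(√(-1091)) = 299/1460 + 124/((I*√1091)) = 299/1460 + 124*(-I*√1091/1091) = 299/1460 - 124*I*√1091/1091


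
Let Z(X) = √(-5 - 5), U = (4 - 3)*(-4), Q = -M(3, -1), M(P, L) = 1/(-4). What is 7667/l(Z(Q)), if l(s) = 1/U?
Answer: -30668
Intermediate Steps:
M(P, L) = -¼
Q = ¼ (Q = -1*(-¼) = ¼ ≈ 0.25000)
U = -4 (U = 1*(-4) = -4)
Z(X) = I*√10 (Z(X) = √(-10) = I*√10)
l(s) = -¼ (l(s) = 1/(-4) = -¼)
7667/l(Z(Q)) = 7667/(-¼) = 7667*(-4) = -30668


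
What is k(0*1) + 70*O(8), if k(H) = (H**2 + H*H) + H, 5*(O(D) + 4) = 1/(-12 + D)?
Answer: -567/2 ≈ -283.50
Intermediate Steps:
O(D) = -4 + 1/(5*(-12 + D))
k(H) = H + 2*H**2 (k(H) = (H**2 + H**2) + H = 2*H**2 + H = H + 2*H**2)
k(0*1) + 70*O(8) = (0*1)*(1 + 2*(0*1)) + 70*((241 - 20*8)/(5*(-12 + 8))) = 0*(1 + 2*0) + 70*((1/5)*(241 - 160)/(-4)) = 0*(1 + 0) + 70*((1/5)*(-1/4)*81) = 0*1 + 70*(-81/20) = 0 - 567/2 = -567/2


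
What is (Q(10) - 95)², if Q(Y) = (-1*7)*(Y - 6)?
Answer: 15129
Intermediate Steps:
Q(Y) = 42 - 7*Y (Q(Y) = -7*(-6 + Y) = 42 - 7*Y)
(Q(10) - 95)² = ((42 - 7*10) - 95)² = ((42 - 70) - 95)² = (-28 - 95)² = (-123)² = 15129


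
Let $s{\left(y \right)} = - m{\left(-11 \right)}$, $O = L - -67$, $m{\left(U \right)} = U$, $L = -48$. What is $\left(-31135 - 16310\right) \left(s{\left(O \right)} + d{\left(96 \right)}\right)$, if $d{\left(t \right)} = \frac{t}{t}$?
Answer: $-569340$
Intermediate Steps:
$d{\left(t \right)} = 1$
$O = 19$ ($O = -48 - -67 = -48 + 67 = 19$)
$s{\left(y \right)} = 11$ ($s{\left(y \right)} = \left(-1\right) \left(-11\right) = 11$)
$\left(-31135 - 16310\right) \left(s{\left(O \right)} + d{\left(96 \right)}\right) = \left(-31135 - 16310\right) \left(11 + 1\right) = \left(-31135 - 16310\right) 12 = \left(-47445\right) 12 = -569340$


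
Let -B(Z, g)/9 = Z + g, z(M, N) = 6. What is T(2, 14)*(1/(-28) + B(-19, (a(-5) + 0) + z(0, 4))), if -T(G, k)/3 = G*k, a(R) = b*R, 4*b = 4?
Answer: -13605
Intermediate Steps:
b = 1 (b = (¼)*4 = 1)
a(R) = R (a(R) = 1*R = R)
B(Z, g) = -9*Z - 9*g (B(Z, g) = -9*(Z + g) = -9*Z - 9*g)
T(G, k) = -3*G*k
T(2, 14)*(1/(-28) + B(-19, (a(-5) + 0) + z(0, 4))) = (-3*2*14)*(1/(-28) + (-9*(-19) - 9*((-5 + 0) + 6))) = -84*(-1/28 + (171 - 9*(-5 + 6))) = -84*(-1/28 + (171 - 9*1)) = -84*(-1/28 + (171 - 9)) = -84*(-1/28 + 162) = -84*4535/28 = -13605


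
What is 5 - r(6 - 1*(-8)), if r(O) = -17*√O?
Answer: 5 + 17*√14 ≈ 68.608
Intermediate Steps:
5 - r(6 - 1*(-8)) = 5 - (-17)*√(6 - 1*(-8)) = 5 - (-17)*√(6 + 8) = 5 - (-17)*√14 = 5 + 17*√14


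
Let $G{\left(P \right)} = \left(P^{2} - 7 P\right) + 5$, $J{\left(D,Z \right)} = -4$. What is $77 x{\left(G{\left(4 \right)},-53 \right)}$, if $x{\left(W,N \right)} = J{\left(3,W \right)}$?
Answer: $-308$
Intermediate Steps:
$G{\left(P \right)} = 5 + P^{2} - 7 P$
$x{\left(W,N \right)} = -4$
$77 x{\left(G{\left(4 \right)},-53 \right)} = 77 \left(-4\right) = -308$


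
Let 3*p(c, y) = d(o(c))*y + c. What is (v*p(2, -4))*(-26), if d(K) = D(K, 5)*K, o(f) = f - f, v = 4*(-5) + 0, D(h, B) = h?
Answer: 1040/3 ≈ 346.67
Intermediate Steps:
v = -20 (v = -20 + 0 = -20)
o(f) = 0
d(K) = K² (d(K) = K*K = K²)
p(c, y) = c/3 (p(c, y) = (0²*y + c)/3 = (0*y + c)/3 = (0 + c)/3 = c/3)
(v*p(2, -4))*(-26) = -20*2/3*(-26) = -20*⅔*(-26) = -40/3*(-26) = 1040/3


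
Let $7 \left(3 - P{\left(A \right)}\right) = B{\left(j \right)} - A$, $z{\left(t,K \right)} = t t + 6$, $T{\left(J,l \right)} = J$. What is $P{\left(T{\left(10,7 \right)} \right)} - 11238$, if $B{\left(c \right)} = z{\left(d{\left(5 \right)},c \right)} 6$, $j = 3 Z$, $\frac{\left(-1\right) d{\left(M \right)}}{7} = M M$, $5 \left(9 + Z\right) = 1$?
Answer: $- \frac{262421}{7} \approx -37489.0$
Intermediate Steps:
$Z = - \frac{44}{5}$ ($Z = -9 + \frac{1}{5} \cdot 1 = -9 + \frac{1}{5} = - \frac{44}{5} \approx -8.8$)
$d{\left(M \right)} = - 7 M^{2}$ ($d{\left(M \right)} = - 7 M M = - 7 M^{2}$)
$j = - \frac{132}{5}$ ($j = 3 \left(- \frac{44}{5}\right) = - \frac{132}{5} \approx -26.4$)
$z{\left(t,K \right)} = 6 + t^{2}$ ($z{\left(t,K \right)} = t^{2} + 6 = 6 + t^{2}$)
$B{\left(c \right)} = 183786$ ($B{\left(c \right)} = \left(6 + \left(- 7 \cdot 5^{2}\right)^{2}\right) 6 = \left(6 + \left(\left(-7\right) 25\right)^{2}\right) 6 = \left(6 + \left(-175\right)^{2}\right) 6 = \left(6 + 30625\right) 6 = 30631 \cdot 6 = 183786$)
$P{\left(A \right)} = - \frac{183765}{7} + \frac{A}{7}$ ($P{\left(A \right)} = 3 - \frac{183786 - A}{7} = 3 + \left(- \frac{183786}{7} + \frac{A}{7}\right) = - \frac{183765}{7} + \frac{A}{7}$)
$P{\left(T{\left(10,7 \right)} \right)} - 11238 = \left(- \frac{183765}{7} + \frac{1}{7} \cdot 10\right) - 11238 = \left(- \frac{183765}{7} + \frac{10}{7}\right) - 11238 = - \frac{183755}{7} - 11238 = - \frac{262421}{7}$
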